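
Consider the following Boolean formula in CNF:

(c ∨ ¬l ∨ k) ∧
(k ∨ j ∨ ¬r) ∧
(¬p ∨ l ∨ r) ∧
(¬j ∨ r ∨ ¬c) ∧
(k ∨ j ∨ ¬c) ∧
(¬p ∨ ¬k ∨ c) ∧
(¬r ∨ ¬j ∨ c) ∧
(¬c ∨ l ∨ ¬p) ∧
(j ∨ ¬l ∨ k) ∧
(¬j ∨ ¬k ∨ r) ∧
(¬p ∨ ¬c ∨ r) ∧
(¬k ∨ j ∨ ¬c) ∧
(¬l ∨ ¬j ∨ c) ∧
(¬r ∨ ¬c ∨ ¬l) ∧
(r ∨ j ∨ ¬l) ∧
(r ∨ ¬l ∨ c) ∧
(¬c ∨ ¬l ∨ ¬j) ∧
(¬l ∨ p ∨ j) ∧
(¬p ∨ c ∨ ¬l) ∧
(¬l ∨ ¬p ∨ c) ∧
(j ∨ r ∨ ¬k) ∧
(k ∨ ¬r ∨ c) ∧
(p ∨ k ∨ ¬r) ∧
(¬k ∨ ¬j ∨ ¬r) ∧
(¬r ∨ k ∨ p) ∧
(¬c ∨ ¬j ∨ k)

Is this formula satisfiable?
Yes

Yes, the formula is satisfiable.

One satisfying assignment is: p=False, j=False, k=False, c=False, l=False, r=False

Verification: With this assignment, all 26 clauses evaluate to true.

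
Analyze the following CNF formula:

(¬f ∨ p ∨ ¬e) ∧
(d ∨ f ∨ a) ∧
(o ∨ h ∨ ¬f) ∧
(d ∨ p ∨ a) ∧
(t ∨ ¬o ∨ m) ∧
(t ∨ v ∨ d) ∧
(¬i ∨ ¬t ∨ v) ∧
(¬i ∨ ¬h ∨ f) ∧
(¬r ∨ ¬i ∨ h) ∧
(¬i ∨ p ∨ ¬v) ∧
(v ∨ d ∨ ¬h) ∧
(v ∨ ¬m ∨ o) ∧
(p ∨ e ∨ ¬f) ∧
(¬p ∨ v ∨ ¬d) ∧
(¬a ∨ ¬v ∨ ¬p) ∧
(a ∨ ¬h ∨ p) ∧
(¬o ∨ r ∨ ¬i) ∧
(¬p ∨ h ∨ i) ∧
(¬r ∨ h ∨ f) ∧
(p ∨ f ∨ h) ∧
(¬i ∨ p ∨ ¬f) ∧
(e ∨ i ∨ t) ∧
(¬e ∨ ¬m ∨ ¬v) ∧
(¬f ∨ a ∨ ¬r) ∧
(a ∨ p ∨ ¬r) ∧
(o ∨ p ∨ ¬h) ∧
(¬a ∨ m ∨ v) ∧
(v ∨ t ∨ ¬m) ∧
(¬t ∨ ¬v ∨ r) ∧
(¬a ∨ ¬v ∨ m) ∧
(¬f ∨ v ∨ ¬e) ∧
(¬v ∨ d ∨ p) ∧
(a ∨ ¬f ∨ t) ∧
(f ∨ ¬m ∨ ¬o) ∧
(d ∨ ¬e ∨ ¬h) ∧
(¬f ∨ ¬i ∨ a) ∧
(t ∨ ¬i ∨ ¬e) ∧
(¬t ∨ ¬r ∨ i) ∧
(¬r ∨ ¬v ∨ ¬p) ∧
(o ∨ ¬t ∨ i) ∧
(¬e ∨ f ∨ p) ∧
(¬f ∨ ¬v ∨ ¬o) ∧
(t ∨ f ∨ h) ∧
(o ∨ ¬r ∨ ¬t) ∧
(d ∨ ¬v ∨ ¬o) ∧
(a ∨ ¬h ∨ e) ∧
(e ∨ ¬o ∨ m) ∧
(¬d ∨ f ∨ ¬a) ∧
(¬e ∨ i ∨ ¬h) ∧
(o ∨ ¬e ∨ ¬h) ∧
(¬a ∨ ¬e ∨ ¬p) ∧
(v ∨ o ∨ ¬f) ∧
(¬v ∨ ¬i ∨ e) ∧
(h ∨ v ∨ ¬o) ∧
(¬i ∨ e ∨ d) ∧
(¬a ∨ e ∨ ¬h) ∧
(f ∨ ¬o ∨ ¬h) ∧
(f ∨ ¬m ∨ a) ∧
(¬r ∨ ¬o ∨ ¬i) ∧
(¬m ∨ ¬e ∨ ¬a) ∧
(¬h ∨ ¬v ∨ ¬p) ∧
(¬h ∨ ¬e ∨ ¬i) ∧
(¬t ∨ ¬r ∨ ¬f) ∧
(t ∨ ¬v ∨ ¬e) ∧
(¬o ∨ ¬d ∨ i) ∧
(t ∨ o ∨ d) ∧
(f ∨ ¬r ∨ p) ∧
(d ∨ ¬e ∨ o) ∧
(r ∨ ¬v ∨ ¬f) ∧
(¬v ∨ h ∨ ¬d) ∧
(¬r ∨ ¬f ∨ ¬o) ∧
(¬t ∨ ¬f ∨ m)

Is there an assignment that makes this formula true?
No

No, the formula is not satisfiable.

No assignment of truth values to the variables can make all 72 clauses true simultaneously.

The formula is UNSAT (unsatisfiable).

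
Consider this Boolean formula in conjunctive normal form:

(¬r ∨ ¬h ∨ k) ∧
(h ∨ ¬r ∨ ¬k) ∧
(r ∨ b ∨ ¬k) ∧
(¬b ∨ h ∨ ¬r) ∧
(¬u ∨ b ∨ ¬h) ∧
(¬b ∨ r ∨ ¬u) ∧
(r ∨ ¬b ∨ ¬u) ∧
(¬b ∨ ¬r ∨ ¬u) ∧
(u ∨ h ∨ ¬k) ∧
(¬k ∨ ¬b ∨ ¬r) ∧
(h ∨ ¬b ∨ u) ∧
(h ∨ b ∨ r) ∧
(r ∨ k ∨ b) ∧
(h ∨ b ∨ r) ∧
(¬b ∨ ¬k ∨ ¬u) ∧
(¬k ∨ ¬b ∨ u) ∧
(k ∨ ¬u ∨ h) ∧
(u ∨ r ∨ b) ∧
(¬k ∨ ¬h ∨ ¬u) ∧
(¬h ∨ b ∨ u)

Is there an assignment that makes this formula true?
Yes

Yes, the formula is satisfiable.

One satisfying assignment is: u=False, h=False, b=False, k=False, r=True

Verification: With this assignment, all 20 clauses evaluate to true.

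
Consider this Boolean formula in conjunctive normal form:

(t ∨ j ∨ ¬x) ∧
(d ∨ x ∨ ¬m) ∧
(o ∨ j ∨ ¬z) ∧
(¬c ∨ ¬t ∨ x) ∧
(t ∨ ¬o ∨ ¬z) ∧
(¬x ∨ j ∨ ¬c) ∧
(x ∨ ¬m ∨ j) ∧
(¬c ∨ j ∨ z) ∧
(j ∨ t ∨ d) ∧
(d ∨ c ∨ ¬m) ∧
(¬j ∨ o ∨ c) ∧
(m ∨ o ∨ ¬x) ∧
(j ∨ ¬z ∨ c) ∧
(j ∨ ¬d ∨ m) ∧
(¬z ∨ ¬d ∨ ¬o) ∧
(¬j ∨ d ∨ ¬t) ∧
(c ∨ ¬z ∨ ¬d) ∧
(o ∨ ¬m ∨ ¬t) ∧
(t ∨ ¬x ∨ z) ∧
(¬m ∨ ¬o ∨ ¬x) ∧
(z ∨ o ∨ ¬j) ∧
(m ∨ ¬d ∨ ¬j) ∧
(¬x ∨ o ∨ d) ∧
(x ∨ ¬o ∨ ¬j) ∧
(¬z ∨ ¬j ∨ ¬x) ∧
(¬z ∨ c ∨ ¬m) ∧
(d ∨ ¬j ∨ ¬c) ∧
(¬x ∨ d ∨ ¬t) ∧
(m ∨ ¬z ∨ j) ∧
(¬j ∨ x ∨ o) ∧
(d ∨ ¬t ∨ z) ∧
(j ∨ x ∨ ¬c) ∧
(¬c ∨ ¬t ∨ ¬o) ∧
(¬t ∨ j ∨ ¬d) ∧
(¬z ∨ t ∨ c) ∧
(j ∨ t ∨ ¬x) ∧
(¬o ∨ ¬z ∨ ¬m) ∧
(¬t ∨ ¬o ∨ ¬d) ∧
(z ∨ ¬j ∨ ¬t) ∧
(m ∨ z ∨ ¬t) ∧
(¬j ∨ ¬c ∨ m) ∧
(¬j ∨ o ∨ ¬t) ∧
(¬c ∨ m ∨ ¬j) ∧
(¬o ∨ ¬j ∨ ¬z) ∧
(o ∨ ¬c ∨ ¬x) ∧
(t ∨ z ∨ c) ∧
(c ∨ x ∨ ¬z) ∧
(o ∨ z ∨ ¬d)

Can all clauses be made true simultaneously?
No

No, the formula is not satisfiable.

No assignment of truth values to the variables can make all 48 clauses true simultaneously.

The formula is UNSAT (unsatisfiable).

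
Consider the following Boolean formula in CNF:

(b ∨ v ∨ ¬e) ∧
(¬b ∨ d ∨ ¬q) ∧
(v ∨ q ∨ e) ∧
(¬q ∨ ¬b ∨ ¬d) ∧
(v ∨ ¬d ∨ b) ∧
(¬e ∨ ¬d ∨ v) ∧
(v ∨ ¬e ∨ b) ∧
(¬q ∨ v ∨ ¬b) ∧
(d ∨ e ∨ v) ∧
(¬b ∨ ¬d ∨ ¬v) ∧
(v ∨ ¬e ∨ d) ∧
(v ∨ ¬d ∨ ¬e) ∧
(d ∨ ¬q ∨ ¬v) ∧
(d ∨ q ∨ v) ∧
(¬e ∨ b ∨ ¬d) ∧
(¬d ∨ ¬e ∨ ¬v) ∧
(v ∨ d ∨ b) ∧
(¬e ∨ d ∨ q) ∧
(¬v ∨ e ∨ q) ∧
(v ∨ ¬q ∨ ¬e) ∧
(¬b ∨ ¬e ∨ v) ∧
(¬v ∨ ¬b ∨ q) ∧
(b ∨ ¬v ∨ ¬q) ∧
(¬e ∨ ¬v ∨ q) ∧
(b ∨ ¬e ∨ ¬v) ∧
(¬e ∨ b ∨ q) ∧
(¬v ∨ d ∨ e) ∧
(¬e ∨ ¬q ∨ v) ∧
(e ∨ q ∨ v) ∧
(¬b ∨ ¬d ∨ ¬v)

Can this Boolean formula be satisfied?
No

No, the formula is not satisfiable.

No assignment of truth values to the variables can make all 30 clauses true simultaneously.

The formula is UNSAT (unsatisfiable).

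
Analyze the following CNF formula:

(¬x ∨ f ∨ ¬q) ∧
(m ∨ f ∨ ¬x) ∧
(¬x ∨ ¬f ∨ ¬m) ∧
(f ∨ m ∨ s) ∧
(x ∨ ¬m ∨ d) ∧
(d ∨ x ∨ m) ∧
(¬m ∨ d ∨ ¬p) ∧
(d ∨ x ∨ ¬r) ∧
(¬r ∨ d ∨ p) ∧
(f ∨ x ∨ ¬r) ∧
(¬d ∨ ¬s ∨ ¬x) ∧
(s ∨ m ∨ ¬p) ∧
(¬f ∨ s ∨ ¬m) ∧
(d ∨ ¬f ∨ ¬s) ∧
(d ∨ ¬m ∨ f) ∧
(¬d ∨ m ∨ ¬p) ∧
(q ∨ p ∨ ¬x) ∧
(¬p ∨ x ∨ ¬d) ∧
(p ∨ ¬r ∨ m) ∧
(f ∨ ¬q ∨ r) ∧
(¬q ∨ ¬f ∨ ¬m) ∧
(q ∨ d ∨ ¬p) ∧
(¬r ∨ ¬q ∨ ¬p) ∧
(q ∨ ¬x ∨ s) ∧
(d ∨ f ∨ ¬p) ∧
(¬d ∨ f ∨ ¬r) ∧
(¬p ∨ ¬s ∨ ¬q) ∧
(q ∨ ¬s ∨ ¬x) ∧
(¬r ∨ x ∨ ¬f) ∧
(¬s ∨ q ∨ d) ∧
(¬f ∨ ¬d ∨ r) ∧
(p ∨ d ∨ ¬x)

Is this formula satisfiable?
Yes

Yes, the formula is satisfiable.

One satisfying assignment is: d=True, p=False, m=True, q=False, f=False, x=False, r=False, s=True

Verification: With this assignment, all 32 clauses evaluate to true.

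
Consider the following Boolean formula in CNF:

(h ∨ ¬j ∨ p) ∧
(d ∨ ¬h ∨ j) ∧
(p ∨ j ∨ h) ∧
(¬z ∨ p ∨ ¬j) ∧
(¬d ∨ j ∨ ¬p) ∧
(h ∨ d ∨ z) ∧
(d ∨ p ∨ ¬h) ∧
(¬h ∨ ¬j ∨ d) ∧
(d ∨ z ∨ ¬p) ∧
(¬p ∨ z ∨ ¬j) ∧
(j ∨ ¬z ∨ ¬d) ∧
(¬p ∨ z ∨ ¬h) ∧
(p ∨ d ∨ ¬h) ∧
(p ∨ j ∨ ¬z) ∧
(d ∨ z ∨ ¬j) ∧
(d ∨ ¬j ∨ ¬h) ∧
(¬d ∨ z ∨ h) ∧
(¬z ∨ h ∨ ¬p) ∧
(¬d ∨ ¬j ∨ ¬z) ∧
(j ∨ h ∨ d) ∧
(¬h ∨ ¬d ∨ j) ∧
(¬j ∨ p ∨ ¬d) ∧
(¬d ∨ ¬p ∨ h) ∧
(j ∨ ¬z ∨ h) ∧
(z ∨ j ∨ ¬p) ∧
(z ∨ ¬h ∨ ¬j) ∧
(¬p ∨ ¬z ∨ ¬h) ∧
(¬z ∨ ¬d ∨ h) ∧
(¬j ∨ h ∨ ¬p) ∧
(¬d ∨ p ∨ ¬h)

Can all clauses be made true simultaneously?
No

No, the formula is not satisfiable.

No assignment of truth values to the variables can make all 30 clauses true simultaneously.

The formula is UNSAT (unsatisfiable).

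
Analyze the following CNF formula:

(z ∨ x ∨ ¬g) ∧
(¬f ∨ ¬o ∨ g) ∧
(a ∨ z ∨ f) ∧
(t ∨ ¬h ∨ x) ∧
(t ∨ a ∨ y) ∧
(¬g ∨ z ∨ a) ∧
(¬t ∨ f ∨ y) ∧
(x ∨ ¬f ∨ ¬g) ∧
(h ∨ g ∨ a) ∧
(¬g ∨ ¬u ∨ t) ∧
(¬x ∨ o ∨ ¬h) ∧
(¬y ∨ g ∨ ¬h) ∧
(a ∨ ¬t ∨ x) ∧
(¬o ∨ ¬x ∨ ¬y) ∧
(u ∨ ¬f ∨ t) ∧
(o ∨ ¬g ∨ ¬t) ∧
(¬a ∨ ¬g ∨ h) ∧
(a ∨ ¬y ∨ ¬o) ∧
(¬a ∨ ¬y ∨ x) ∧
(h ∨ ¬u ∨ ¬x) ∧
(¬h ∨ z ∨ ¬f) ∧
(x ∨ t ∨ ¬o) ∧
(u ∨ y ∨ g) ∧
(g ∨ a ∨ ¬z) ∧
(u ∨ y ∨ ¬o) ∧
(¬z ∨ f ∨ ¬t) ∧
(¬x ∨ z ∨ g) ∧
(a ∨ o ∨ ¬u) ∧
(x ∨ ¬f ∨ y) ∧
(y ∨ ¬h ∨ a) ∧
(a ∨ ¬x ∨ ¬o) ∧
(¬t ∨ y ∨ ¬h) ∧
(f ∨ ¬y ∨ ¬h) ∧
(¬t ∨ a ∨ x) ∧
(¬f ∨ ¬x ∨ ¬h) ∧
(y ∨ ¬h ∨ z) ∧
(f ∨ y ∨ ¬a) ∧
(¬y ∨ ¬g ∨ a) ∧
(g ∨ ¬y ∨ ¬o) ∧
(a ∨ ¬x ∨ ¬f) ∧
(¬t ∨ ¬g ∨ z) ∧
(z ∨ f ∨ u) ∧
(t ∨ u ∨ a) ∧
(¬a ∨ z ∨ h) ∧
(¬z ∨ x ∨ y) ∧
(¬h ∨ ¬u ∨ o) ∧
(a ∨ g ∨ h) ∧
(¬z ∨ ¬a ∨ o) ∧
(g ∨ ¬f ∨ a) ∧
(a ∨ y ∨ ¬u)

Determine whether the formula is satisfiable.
No

No, the formula is not satisfiable.

No assignment of truth values to the variables can make all 50 clauses true simultaneously.

The formula is UNSAT (unsatisfiable).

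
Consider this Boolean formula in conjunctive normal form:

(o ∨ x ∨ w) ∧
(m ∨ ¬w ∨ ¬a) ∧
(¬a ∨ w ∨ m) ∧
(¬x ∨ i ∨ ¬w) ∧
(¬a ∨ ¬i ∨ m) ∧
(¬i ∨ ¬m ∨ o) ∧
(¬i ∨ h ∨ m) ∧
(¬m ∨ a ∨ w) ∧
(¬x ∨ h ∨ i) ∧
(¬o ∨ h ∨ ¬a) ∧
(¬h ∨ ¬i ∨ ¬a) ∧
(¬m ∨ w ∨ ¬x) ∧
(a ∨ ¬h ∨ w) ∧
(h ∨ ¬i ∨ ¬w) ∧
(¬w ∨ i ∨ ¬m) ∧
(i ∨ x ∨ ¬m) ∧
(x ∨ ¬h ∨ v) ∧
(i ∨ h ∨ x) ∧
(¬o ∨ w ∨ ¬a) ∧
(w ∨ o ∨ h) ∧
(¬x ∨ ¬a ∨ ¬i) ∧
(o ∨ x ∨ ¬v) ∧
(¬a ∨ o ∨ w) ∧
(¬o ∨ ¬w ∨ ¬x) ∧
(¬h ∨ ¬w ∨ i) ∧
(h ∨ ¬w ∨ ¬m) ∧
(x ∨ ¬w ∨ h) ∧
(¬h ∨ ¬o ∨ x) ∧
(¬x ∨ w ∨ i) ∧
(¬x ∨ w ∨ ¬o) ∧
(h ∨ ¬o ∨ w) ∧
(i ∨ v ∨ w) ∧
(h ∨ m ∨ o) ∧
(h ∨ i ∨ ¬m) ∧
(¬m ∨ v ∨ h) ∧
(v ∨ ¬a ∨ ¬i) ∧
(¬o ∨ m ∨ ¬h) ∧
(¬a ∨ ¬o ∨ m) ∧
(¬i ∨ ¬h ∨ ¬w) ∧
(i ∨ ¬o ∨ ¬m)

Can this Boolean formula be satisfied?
No

No, the formula is not satisfiable.

No assignment of truth values to the variables can make all 40 clauses true simultaneously.

The formula is UNSAT (unsatisfiable).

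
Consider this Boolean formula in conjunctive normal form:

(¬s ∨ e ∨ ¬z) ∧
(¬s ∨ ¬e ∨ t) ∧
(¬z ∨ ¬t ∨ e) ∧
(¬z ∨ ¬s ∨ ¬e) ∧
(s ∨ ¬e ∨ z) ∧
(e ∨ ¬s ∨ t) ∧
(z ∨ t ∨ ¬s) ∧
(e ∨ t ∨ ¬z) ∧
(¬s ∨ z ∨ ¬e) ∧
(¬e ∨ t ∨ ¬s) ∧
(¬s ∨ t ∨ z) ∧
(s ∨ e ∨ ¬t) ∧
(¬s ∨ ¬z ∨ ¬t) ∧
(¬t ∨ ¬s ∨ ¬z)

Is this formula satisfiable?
Yes

Yes, the formula is satisfiable.

One satisfying assignment is: t=False, s=False, z=False, e=False

Verification: With this assignment, all 14 clauses evaluate to true.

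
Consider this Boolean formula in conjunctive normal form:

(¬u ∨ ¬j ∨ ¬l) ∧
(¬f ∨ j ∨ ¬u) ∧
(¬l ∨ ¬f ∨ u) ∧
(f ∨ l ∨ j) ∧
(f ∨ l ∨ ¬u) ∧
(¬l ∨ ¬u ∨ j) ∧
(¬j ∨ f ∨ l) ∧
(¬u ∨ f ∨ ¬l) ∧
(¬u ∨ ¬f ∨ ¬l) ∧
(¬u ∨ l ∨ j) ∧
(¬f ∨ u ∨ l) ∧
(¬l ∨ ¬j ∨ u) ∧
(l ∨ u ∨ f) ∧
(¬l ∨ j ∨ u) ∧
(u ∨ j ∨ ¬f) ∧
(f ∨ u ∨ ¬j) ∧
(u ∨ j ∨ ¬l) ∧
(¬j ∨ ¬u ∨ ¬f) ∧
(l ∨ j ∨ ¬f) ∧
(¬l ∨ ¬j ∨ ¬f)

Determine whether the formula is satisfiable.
No

No, the formula is not satisfiable.

No assignment of truth values to the variables can make all 20 clauses true simultaneously.

The formula is UNSAT (unsatisfiable).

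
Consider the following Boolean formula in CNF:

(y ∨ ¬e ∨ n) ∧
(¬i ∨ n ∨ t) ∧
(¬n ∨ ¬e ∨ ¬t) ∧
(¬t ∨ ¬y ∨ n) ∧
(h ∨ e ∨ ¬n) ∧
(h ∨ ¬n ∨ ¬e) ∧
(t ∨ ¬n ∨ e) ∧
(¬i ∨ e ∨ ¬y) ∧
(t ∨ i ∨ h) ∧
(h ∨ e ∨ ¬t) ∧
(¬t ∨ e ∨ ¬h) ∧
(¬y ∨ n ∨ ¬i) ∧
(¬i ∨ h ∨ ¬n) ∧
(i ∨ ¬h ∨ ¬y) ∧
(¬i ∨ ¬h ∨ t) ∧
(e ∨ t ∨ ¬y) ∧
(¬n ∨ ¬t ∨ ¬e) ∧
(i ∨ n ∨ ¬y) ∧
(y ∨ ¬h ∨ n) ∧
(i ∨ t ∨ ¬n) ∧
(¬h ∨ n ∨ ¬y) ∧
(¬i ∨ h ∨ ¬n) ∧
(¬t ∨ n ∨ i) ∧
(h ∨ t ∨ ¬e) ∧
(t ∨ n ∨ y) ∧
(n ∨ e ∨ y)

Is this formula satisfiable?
No

No, the formula is not satisfiable.

No assignment of truth values to the variables can make all 26 clauses true simultaneously.

The formula is UNSAT (unsatisfiable).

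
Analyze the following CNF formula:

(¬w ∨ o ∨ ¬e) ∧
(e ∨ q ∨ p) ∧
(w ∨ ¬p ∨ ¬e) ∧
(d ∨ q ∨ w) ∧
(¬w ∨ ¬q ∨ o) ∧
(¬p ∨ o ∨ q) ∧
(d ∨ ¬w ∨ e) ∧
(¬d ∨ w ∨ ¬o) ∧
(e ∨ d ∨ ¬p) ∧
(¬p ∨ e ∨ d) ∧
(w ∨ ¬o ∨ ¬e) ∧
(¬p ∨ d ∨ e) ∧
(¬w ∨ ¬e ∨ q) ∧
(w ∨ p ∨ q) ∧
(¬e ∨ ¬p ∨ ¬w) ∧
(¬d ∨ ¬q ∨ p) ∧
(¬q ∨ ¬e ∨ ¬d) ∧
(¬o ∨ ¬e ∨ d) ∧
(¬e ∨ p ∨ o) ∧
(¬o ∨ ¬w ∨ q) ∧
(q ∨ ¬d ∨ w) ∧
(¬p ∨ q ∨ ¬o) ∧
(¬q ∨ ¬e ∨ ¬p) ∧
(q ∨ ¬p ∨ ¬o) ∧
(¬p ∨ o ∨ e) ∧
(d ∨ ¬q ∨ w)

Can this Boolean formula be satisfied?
Yes

Yes, the formula is satisfiable.

One satisfying assignment is: q=True, p=True, d=True, e=False, o=True, w=True

Verification: With this assignment, all 26 clauses evaluate to true.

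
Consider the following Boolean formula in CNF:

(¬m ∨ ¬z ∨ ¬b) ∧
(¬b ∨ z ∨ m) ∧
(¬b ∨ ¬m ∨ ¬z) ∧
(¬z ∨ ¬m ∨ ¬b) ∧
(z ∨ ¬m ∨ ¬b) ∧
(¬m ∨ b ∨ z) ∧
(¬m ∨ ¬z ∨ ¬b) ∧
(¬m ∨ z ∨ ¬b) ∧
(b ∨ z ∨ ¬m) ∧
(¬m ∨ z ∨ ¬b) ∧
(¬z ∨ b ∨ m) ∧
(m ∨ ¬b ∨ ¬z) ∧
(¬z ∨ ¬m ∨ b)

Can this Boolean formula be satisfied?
Yes

Yes, the formula is satisfiable.

One satisfying assignment is: z=False, b=False, m=False

Verification: With this assignment, all 13 clauses evaluate to true.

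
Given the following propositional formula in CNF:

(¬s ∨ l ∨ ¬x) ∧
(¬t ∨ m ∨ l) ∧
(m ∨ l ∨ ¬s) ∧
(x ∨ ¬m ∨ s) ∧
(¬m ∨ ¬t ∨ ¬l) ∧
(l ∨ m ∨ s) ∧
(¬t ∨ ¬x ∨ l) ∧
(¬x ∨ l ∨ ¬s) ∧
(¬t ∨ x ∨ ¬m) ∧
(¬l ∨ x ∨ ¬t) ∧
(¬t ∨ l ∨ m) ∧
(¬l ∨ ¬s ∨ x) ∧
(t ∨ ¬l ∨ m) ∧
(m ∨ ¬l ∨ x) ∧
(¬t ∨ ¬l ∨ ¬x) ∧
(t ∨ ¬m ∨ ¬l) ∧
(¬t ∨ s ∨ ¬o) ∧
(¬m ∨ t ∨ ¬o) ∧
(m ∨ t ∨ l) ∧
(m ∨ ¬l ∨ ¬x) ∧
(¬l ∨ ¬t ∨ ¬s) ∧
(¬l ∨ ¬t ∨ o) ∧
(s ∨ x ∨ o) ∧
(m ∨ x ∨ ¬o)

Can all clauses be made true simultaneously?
Yes

Yes, the formula is satisfiable.

One satisfying assignment is: o=False, l=False, m=True, s=False, t=False, x=True

Verification: With this assignment, all 24 clauses evaluate to true.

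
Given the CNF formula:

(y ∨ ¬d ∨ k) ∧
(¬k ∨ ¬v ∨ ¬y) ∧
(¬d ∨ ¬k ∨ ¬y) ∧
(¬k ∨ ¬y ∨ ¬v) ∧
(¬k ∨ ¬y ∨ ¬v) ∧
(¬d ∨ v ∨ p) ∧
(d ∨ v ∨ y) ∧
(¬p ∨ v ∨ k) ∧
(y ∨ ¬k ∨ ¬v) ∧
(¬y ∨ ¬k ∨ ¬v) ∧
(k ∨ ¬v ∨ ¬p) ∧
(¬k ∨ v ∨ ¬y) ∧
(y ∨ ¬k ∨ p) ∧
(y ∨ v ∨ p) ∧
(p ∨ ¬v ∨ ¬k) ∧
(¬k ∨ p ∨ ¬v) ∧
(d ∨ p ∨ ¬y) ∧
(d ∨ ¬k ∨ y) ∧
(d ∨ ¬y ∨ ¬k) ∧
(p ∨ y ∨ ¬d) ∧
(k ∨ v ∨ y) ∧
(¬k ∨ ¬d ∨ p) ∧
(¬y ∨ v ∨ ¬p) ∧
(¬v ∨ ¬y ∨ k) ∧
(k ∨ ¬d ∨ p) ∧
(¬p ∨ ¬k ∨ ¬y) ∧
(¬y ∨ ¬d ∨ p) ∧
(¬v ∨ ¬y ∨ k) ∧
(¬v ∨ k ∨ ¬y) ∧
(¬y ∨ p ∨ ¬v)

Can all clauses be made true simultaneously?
Yes

Yes, the formula is satisfiable.

One satisfying assignment is: v=True, p=False, y=False, k=False, d=False

Verification: With this assignment, all 30 clauses evaluate to true.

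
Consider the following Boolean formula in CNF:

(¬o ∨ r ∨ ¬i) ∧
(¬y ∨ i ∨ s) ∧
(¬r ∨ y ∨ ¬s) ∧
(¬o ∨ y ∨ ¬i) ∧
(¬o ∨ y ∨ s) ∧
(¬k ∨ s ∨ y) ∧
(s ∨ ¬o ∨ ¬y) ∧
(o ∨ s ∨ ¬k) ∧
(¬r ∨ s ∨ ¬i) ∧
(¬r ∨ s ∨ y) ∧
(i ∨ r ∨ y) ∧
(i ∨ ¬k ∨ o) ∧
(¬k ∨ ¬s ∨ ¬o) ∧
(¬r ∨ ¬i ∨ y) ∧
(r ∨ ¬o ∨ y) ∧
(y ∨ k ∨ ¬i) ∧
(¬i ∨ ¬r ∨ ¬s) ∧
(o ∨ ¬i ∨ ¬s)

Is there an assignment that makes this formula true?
Yes

Yes, the formula is satisfiable.

One satisfying assignment is: r=False, i=True, s=False, y=True, k=False, o=False

Verification: With this assignment, all 18 clauses evaluate to true.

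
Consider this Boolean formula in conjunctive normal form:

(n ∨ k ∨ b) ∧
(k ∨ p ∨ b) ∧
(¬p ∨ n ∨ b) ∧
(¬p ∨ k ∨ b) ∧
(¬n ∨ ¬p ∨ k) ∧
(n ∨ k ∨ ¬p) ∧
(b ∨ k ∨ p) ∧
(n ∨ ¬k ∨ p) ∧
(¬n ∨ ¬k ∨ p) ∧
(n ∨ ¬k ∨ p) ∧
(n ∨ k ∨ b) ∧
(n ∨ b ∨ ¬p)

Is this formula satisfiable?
Yes

Yes, the formula is satisfiable.

One satisfying assignment is: k=False, p=False, b=True, n=False

Verification: With this assignment, all 12 clauses evaluate to true.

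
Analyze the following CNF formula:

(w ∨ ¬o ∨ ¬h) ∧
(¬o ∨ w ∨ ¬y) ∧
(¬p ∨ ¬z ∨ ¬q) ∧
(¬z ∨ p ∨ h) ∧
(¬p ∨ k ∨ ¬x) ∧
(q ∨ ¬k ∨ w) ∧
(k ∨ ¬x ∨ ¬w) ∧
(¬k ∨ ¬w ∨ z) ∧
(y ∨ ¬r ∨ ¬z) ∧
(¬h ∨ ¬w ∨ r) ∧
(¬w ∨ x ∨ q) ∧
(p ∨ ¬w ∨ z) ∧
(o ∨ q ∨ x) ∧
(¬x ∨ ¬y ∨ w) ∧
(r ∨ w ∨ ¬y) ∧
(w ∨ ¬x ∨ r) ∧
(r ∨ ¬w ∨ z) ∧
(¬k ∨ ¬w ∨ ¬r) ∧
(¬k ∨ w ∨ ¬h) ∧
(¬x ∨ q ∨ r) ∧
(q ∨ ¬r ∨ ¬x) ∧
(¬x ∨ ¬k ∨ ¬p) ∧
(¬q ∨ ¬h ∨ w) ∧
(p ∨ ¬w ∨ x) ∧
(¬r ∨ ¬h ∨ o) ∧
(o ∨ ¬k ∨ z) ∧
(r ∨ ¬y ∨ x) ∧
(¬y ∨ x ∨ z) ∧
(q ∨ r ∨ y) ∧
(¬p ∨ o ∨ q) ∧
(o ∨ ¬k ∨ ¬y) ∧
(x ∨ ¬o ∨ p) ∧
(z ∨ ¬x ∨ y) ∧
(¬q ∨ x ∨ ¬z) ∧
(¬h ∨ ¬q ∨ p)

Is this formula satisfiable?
Yes

Yes, the formula is satisfiable.

One satisfying assignment is: q=True, r=False, h=False, w=False, z=False, y=False, o=False, k=False, x=False, p=False

Verification: With this assignment, all 35 clauses evaluate to true.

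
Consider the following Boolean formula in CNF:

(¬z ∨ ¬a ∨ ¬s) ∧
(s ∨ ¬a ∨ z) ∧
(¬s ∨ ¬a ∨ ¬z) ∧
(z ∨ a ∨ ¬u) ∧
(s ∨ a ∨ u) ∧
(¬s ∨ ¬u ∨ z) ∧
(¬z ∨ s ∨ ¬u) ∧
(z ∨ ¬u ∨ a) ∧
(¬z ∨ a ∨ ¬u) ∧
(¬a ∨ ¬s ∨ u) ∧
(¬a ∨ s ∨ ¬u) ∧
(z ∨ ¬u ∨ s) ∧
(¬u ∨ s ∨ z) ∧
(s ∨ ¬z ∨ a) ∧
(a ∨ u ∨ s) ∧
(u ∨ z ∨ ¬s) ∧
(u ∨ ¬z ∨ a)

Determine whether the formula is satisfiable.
Yes

Yes, the formula is satisfiable.

One satisfying assignment is: z=True, a=True, u=False, s=False

Verification: With this assignment, all 17 clauses evaluate to true.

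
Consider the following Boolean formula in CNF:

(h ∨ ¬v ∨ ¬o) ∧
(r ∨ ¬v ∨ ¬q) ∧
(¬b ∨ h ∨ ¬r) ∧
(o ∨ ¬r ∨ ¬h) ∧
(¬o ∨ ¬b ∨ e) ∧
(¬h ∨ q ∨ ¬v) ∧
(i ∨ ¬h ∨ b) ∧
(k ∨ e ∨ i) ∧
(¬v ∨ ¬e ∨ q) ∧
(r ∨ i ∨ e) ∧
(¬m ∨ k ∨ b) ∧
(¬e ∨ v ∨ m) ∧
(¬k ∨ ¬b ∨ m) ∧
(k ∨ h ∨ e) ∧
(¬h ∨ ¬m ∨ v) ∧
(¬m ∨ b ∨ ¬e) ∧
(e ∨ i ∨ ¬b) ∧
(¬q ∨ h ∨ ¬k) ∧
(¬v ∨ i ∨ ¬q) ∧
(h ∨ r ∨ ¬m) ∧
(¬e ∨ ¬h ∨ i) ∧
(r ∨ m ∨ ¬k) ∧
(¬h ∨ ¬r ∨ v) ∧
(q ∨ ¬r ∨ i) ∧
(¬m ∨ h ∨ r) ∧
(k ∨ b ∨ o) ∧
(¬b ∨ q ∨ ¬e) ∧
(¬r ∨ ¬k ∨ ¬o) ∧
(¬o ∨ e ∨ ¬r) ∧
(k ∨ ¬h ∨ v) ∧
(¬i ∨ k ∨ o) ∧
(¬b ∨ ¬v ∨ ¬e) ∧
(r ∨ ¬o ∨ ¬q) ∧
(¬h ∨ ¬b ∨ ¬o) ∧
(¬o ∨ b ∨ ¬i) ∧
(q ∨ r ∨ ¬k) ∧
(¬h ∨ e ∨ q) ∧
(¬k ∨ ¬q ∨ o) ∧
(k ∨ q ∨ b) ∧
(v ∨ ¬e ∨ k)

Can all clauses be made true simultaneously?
Yes

Yes, the formula is satisfiable.

One satisfying assignment is: v=True, k=True, i=True, b=False, m=False, h=False, e=False, o=False, r=True, q=False

Verification: With this assignment, all 40 clauses evaluate to true.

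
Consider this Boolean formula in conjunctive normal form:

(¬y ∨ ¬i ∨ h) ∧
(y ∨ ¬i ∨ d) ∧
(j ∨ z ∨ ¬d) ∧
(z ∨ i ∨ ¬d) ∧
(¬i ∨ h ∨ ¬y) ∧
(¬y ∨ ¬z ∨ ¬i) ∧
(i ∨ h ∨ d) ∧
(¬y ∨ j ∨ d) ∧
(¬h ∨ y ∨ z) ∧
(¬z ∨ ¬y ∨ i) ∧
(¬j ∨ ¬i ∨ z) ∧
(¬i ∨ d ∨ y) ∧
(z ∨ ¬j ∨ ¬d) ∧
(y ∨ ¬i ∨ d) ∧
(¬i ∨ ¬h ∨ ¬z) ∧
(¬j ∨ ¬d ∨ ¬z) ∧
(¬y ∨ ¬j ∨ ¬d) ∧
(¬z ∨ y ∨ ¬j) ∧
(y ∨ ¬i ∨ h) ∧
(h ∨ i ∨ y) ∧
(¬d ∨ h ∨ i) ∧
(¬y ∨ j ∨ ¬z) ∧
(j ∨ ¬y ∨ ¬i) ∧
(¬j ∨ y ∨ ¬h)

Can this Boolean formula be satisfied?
Yes

Yes, the formula is satisfiable.

One satisfying assignment is: i=False, y=False, z=True, d=False, j=False, h=True

Verification: With this assignment, all 24 clauses evaluate to true.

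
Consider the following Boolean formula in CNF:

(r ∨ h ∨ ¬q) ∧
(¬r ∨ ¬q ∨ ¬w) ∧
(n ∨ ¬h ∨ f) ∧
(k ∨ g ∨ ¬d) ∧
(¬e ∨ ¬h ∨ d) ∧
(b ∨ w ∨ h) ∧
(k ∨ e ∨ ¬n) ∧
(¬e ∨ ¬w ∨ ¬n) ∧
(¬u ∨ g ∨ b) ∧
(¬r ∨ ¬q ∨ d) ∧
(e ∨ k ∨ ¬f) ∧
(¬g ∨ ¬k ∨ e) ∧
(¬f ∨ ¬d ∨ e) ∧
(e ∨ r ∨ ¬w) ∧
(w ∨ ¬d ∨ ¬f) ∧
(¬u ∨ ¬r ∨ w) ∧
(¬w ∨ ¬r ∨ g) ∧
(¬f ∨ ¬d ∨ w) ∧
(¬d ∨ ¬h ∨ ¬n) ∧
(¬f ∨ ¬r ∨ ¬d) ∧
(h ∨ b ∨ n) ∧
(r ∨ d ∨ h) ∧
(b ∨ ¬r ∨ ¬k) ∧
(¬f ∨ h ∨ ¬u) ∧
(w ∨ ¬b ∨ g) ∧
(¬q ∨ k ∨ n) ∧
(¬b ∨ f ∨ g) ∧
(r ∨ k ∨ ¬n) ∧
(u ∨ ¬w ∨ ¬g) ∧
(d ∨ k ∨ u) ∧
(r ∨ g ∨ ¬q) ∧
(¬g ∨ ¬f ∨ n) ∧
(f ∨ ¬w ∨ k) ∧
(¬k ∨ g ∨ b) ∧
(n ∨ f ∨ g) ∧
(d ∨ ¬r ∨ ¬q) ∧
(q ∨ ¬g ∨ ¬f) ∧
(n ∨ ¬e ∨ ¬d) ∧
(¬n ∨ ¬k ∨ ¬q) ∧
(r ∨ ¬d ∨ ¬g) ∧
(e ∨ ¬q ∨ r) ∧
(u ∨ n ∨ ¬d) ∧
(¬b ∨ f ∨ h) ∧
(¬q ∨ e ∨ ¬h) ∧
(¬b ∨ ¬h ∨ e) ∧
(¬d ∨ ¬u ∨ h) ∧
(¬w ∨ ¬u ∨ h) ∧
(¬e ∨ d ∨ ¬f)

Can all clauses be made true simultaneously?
No

No, the formula is not satisfiable.

No assignment of truth values to the variables can make all 48 clauses true simultaneously.

The formula is UNSAT (unsatisfiable).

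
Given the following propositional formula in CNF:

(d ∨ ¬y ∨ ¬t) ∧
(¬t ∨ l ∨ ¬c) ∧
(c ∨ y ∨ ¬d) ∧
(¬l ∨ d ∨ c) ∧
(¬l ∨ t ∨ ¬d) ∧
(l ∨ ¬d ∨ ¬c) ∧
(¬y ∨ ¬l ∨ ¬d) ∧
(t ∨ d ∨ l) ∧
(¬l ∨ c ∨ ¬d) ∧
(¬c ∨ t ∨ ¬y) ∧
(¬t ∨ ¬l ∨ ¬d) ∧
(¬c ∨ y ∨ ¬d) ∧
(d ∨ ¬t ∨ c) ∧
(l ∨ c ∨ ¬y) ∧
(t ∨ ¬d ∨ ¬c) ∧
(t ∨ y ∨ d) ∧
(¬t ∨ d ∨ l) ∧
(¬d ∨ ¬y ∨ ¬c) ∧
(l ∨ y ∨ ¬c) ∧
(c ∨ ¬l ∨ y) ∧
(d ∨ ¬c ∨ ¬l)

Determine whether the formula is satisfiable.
No

No, the formula is not satisfiable.

No assignment of truth values to the variables can make all 21 clauses true simultaneously.

The formula is UNSAT (unsatisfiable).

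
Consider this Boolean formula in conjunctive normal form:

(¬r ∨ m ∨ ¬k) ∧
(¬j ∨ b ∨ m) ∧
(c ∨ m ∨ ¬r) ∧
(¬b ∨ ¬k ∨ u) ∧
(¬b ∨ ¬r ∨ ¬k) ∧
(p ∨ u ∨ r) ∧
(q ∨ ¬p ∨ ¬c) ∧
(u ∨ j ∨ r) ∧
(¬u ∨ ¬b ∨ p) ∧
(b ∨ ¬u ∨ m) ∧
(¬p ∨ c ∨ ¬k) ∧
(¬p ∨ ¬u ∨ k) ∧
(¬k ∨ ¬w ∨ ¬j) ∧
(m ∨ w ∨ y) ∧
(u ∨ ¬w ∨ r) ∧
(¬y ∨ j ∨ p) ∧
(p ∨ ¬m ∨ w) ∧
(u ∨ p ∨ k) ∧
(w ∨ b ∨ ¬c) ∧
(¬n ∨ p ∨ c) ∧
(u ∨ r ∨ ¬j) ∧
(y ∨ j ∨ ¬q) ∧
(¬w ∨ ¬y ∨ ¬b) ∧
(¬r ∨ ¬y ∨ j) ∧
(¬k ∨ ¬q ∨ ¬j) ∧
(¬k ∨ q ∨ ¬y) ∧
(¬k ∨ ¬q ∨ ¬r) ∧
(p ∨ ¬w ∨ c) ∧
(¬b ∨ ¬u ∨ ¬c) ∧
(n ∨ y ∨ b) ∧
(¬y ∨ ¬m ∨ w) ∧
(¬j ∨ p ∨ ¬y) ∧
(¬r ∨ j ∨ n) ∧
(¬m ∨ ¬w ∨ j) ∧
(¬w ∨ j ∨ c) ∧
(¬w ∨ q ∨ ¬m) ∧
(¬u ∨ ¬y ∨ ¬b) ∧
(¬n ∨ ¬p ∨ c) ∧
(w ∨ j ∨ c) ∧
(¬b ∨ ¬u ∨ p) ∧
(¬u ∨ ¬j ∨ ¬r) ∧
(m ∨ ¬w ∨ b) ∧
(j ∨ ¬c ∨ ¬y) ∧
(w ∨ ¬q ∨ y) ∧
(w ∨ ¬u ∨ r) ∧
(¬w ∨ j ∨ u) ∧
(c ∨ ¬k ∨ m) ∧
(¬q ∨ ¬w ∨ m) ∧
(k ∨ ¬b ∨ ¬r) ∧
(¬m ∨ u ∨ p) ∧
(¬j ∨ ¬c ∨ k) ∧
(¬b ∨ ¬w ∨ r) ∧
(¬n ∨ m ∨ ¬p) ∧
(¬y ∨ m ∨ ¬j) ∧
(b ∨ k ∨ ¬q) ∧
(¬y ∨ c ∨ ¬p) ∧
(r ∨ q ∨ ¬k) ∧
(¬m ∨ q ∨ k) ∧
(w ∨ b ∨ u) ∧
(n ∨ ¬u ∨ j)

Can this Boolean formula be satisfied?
No

No, the formula is not satisfiable.

No assignment of truth values to the variables can make all 60 clauses true simultaneously.

The formula is UNSAT (unsatisfiable).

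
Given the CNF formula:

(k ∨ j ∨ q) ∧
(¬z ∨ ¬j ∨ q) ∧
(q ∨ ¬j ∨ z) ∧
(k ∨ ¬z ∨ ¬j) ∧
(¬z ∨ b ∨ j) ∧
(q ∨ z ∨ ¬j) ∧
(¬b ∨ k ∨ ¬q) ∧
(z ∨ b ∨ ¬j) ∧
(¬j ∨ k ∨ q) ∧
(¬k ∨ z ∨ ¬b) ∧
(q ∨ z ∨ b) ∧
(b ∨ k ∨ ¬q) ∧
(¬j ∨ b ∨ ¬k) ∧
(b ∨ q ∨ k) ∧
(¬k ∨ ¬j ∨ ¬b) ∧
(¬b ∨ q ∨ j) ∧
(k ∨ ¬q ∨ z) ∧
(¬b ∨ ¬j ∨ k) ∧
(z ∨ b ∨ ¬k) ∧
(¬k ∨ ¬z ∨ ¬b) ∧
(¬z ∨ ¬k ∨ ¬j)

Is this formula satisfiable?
No

No, the formula is not satisfiable.

No assignment of truth values to the variables can make all 21 clauses true simultaneously.

The formula is UNSAT (unsatisfiable).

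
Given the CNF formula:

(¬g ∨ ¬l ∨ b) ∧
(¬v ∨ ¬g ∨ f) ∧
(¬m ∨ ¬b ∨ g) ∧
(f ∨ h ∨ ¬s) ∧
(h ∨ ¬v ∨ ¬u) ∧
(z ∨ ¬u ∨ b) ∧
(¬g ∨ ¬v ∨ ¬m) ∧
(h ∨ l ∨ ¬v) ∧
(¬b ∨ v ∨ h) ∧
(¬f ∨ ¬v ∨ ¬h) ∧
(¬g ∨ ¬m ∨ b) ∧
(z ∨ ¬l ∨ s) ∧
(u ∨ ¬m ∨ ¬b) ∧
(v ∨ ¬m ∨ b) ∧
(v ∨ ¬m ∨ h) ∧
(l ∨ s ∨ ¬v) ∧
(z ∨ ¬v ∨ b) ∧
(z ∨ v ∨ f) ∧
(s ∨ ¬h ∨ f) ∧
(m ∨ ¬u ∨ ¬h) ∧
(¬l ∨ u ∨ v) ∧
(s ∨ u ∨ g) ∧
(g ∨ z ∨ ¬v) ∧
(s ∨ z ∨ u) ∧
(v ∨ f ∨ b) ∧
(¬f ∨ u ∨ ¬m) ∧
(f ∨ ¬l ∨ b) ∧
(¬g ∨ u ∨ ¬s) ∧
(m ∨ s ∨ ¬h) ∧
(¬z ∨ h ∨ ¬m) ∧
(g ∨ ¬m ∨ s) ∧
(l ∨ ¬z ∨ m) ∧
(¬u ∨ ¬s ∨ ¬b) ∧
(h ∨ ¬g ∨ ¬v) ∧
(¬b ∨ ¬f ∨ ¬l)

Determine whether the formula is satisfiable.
Yes

Yes, the formula is satisfiable.

One satisfying assignment is: z=False, v=False, g=True, l=False, s=False, h=True, b=True, f=True, u=True, m=True

Verification: With this assignment, all 35 clauses evaluate to true.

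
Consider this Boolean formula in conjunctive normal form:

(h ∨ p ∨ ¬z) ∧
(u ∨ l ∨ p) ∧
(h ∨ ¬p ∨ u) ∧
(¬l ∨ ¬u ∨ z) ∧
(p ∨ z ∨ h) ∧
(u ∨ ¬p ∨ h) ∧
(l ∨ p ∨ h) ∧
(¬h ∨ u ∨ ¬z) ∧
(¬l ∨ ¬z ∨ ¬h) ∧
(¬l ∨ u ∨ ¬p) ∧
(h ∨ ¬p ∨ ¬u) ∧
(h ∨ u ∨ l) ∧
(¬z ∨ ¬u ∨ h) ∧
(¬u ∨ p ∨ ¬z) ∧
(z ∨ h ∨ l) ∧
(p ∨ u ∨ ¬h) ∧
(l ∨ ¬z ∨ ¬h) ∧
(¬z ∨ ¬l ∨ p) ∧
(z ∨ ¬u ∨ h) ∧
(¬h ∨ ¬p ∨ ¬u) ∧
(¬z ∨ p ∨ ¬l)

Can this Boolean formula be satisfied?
Yes

Yes, the formula is satisfiable.

One satisfying assignment is: z=False, l=False, u=False, p=True, h=True

Verification: With this assignment, all 21 clauses evaluate to true.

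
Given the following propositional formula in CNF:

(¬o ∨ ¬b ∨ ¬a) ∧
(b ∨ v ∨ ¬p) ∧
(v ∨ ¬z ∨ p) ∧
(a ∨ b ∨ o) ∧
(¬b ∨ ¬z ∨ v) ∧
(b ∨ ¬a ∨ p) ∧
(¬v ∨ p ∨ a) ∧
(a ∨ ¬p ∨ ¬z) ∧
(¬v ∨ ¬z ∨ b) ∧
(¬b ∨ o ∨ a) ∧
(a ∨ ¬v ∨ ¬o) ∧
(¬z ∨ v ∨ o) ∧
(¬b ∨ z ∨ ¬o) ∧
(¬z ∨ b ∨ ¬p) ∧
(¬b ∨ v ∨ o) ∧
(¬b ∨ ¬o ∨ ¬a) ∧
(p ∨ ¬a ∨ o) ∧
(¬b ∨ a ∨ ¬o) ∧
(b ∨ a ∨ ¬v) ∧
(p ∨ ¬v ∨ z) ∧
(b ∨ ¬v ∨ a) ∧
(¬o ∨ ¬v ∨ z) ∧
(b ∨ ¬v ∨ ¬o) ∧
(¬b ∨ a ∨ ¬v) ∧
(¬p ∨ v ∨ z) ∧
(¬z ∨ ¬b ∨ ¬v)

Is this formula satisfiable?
Yes

Yes, the formula is satisfiable.

One satisfying assignment is: o=True, v=False, z=False, b=False, p=False, a=False

Verification: With this assignment, all 26 clauses evaluate to true.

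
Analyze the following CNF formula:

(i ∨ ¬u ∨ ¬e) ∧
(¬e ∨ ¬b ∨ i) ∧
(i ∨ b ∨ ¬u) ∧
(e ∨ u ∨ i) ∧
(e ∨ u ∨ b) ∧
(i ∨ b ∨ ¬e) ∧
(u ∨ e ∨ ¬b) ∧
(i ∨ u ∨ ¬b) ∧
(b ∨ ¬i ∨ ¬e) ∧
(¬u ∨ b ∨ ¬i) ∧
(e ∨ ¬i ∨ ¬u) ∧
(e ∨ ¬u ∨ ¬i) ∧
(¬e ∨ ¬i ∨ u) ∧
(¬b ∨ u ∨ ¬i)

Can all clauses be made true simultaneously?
Yes

Yes, the formula is satisfiable.

One satisfying assignment is: b=True, e=False, u=True, i=False

Verification: With this assignment, all 14 clauses evaluate to true.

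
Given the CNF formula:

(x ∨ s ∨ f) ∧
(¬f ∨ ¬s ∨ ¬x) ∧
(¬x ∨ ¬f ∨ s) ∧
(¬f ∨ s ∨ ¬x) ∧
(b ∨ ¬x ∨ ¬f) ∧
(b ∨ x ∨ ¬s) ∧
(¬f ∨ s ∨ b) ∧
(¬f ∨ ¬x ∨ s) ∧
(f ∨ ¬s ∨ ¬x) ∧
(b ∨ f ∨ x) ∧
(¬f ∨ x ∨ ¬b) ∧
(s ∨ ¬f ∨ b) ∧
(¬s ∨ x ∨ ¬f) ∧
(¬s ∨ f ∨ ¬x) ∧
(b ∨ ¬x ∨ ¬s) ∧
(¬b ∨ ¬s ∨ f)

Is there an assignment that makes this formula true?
Yes

Yes, the formula is satisfiable.

One satisfying assignment is: b=False, s=False, x=True, f=False

Verification: With this assignment, all 16 clauses evaluate to true.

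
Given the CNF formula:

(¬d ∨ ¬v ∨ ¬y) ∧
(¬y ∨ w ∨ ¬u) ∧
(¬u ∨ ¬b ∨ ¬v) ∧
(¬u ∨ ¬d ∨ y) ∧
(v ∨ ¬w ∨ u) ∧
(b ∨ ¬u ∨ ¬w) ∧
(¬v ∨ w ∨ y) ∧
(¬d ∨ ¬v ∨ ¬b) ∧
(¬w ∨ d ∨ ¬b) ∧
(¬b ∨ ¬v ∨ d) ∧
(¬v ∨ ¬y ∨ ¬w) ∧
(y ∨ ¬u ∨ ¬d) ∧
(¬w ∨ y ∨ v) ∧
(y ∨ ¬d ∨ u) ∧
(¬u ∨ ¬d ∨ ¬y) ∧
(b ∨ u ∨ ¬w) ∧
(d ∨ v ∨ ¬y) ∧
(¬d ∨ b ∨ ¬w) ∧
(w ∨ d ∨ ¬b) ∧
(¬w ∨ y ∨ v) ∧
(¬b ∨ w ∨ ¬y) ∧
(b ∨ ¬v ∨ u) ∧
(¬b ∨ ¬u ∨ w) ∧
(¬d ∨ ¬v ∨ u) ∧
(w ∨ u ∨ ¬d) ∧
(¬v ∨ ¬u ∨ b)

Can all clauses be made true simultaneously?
Yes

Yes, the formula is satisfiable.

One satisfying assignment is: w=False, d=False, b=False, u=False, v=False, y=False

Verification: With this assignment, all 26 clauses evaluate to true.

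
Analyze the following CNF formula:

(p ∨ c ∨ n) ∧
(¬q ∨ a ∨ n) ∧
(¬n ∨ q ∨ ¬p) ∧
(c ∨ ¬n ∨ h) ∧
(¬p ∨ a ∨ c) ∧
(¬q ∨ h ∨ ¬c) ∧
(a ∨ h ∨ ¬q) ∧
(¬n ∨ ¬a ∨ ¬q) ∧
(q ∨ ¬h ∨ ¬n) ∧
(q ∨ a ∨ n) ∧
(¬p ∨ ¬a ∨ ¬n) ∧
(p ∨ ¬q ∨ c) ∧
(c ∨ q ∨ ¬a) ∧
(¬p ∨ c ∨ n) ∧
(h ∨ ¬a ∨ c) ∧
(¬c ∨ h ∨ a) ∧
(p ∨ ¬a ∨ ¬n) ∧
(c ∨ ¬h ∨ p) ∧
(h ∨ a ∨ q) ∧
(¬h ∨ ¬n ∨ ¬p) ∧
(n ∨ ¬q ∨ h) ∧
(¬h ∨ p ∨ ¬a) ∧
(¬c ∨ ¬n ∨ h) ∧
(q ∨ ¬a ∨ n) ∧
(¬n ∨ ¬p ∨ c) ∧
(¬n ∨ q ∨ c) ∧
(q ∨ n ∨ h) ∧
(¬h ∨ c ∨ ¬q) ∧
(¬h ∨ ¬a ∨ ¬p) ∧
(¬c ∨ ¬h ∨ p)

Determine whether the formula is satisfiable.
No

No, the formula is not satisfiable.

No assignment of truth values to the variables can make all 30 clauses true simultaneously.

The formula is UNSAT (unsatisfiable).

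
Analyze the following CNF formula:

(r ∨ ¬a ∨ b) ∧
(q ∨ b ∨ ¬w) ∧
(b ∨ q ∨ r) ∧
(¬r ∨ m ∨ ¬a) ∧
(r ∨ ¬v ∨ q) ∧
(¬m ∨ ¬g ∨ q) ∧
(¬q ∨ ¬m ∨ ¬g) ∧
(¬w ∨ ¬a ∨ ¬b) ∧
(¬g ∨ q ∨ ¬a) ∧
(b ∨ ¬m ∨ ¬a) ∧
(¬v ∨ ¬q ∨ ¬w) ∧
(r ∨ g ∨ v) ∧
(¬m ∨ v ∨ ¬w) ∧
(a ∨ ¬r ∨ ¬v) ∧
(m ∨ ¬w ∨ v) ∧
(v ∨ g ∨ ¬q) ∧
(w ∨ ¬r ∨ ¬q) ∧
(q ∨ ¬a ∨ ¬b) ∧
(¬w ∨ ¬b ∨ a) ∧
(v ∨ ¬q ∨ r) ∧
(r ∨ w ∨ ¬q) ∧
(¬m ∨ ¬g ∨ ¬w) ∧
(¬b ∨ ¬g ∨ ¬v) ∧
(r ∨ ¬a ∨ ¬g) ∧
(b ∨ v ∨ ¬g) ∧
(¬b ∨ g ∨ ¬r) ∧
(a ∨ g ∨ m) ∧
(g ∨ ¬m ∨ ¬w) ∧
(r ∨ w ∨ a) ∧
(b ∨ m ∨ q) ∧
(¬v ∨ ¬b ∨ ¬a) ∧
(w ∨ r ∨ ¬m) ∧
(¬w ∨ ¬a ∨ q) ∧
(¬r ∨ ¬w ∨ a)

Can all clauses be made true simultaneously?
Yes

Yes, the formula is satisfiable.

One satisfying assignment is: w=False, a=False, m=False, g=True, q=False, b=True, r=True, v=False

Verification: With this assignment, all 34 clauses evaluate to true.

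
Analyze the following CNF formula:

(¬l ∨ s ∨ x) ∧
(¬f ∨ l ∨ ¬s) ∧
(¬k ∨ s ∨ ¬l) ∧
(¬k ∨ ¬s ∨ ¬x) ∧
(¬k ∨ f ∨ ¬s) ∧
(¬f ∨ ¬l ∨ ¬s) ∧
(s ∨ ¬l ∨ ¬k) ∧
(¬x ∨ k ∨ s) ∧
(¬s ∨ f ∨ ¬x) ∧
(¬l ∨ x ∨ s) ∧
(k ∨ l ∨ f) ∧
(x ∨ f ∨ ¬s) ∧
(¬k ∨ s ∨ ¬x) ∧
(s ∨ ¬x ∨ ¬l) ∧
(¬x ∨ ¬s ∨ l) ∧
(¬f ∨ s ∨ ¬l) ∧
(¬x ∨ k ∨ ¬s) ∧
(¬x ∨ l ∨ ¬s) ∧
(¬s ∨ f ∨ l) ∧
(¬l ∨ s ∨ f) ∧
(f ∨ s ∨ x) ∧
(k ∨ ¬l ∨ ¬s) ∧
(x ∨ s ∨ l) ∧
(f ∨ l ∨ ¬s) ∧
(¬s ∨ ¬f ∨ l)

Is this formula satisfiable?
No

No, the formula is not satisfiable.

No assignment of truth values to the variables can make all 25 clauses true simultaneously.

The formula is UNSAT (unsatisfiable).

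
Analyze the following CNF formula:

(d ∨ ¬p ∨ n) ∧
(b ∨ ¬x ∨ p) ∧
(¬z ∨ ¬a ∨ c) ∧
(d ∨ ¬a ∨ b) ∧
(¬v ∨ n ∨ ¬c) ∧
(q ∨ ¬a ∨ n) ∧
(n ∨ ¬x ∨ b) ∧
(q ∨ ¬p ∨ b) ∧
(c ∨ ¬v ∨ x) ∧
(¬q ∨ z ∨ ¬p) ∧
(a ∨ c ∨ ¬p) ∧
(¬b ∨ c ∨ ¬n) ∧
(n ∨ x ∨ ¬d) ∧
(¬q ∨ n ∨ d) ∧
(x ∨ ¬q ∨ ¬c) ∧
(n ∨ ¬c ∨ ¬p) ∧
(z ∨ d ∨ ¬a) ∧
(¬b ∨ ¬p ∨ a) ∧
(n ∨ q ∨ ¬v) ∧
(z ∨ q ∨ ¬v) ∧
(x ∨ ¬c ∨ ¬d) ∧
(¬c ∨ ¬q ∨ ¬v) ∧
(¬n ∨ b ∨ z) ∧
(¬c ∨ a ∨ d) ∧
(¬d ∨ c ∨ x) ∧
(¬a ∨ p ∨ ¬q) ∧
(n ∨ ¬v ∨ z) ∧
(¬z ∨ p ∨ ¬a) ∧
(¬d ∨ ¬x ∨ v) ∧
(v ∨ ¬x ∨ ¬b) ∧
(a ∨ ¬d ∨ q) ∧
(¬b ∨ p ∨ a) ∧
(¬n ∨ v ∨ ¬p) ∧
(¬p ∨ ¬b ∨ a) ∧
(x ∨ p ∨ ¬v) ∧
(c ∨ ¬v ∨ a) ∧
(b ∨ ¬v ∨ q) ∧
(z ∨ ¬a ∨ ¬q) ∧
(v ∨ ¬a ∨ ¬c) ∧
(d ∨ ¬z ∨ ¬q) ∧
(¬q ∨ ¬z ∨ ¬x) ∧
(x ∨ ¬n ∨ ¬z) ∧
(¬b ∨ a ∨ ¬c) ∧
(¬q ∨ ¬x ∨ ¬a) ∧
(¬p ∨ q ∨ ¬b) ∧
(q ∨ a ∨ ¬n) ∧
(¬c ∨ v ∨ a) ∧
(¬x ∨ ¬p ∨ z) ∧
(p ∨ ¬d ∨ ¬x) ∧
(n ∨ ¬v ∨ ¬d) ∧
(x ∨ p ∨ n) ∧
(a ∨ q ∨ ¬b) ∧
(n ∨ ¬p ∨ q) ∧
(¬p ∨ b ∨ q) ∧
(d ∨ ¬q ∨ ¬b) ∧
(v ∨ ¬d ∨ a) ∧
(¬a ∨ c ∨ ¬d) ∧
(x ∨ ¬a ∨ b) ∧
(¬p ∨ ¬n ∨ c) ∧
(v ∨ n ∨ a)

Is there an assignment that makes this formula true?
No

No, the formula is not satisfiable.

No assignment of truth values to the variables can make all 60 clauses true simultaneously.

The formula is UNSAT (unsatisfiable).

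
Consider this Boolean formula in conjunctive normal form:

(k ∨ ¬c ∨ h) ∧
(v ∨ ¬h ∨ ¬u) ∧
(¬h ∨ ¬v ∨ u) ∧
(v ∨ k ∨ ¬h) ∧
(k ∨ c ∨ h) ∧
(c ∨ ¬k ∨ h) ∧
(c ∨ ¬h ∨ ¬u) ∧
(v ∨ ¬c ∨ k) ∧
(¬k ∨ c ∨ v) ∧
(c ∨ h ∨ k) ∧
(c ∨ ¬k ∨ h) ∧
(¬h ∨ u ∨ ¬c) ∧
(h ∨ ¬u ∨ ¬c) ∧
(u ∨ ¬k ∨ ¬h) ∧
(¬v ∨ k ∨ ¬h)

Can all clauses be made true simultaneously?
Yes

Yes, the formula is satisfiable.

One satisfying assignment is: v=True, h=False, c=True, u=False, k=True

Verification: With this assignment, all 15 clauses evaluate to true.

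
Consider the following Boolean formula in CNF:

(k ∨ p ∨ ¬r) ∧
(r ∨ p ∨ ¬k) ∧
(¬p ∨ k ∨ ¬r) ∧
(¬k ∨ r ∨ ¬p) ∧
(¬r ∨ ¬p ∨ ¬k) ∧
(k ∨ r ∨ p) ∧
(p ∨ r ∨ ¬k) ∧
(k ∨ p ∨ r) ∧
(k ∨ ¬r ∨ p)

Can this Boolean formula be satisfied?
Yes

Yes, the formula is satisfiable.

One satisfying assignment is: r=False, k=False, p=True

Verification: With this assignment, all 9 clauses evaluate to true.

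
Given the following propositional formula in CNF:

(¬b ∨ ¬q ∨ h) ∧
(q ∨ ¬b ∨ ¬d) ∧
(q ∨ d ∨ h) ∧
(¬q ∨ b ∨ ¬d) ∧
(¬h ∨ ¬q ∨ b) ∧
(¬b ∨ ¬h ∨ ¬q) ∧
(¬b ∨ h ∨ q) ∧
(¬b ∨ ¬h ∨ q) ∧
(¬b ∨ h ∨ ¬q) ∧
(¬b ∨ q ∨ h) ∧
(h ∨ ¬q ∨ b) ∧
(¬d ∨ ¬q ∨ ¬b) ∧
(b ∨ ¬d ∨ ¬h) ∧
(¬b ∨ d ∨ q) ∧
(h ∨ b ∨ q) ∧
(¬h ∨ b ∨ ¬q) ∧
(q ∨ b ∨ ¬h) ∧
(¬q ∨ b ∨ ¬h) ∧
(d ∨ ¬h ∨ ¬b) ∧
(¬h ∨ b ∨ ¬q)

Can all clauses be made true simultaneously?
No

No, the formula is not satisfiable.

No assignment of truth values to the variables can make all 20 clauses true simultaneously.

The formula is UNSAT (unsatisfiable).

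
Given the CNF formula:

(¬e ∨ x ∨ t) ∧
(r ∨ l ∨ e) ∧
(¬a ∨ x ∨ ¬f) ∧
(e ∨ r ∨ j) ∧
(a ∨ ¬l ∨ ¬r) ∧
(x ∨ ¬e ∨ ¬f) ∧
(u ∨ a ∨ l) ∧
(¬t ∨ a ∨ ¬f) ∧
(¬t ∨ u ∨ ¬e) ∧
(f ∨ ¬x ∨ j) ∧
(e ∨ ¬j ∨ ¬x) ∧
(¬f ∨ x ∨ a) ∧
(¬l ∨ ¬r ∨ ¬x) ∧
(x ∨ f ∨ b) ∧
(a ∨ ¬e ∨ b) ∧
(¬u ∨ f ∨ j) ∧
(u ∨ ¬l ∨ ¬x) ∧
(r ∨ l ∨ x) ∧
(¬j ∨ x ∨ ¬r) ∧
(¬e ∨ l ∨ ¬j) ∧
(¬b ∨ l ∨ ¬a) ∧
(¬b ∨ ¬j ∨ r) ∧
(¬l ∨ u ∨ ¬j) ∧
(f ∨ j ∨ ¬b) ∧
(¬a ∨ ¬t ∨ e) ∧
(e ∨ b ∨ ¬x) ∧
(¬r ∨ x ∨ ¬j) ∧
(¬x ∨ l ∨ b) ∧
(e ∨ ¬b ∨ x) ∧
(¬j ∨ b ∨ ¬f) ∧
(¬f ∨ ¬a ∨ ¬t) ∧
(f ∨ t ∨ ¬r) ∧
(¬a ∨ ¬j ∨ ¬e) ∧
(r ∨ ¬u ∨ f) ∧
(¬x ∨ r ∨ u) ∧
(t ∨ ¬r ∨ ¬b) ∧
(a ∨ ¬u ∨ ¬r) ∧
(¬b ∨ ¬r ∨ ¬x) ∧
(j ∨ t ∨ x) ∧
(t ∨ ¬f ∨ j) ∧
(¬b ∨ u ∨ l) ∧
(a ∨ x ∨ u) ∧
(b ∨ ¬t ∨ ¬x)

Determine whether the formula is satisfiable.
No

No, the formula is not satisfiable.

No assignment of truth values to the variables can make all 43 clauses true simultaneously.

The formula is UNSAT (unsatisfiable).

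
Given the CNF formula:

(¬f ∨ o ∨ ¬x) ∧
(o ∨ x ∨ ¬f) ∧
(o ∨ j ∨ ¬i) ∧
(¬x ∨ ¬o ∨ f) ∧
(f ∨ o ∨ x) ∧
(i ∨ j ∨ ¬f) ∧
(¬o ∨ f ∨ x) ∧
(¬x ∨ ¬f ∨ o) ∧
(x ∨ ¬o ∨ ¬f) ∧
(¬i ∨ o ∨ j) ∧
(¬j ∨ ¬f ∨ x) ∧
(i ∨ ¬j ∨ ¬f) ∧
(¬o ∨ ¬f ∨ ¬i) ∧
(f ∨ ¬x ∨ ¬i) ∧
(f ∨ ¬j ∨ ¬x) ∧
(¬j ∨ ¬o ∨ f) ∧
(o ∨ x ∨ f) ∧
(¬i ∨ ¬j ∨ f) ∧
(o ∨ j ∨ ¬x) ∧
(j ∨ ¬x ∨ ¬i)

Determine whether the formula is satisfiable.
No

No, the formula is not satisfiable.

No assignment of truth values to the variables can make all 20 clauses true simultaneously.

The formula is UNSAT (unsatisfiable).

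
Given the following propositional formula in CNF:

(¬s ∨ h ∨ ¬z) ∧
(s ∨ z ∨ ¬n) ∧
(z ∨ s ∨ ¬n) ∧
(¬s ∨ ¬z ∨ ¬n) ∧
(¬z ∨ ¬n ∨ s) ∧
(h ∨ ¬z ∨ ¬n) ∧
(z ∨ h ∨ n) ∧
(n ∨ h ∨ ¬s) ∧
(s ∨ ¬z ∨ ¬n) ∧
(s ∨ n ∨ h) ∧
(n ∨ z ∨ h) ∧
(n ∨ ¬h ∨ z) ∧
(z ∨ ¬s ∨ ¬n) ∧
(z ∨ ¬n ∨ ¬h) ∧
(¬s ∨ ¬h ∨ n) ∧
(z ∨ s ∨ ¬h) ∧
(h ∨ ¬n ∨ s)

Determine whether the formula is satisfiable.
Yes

Yes, the formula is satisfiable.

One satisfying assignment is: h=True, s=False, z=True, n=False

Verification: With this assignment, all 17 clauses evaluate to true.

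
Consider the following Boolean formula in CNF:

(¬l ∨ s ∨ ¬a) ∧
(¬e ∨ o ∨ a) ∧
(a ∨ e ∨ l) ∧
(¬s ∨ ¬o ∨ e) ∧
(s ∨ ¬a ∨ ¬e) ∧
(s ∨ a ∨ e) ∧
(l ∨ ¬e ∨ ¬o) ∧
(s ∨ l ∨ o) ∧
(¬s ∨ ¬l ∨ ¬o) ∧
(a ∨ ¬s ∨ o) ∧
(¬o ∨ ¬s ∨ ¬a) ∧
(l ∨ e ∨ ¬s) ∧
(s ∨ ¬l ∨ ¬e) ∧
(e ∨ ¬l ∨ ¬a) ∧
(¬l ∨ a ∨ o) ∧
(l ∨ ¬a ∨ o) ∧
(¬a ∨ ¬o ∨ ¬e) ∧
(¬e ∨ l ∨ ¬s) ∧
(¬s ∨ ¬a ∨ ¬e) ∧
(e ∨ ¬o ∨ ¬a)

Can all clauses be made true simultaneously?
No

No, the formula is not satisfiable.

No assignment of truth values to the variables can make all 20 clauses true simultaneously.

The formula is UNSAT (unsatisfiable).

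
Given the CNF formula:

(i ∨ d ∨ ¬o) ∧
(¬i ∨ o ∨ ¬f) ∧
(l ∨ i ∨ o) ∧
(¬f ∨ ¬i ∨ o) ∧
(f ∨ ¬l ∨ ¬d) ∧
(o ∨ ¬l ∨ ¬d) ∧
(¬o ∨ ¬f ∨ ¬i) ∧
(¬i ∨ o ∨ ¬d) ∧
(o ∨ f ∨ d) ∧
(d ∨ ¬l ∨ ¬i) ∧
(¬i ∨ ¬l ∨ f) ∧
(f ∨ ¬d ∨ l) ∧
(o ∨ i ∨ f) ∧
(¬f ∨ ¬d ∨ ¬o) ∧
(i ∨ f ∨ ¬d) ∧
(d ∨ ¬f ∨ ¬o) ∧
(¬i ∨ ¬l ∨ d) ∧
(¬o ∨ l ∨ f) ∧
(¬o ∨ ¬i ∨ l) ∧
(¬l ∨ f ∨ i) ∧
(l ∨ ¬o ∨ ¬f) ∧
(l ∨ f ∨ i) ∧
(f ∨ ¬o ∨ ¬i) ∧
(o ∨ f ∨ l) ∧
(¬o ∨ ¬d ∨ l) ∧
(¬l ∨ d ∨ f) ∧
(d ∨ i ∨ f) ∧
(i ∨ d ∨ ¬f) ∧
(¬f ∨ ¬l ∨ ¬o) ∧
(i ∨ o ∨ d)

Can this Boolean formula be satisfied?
No

No, the formula is not satisfiable.

No assignment of truth values to the variables can make all 30 clauses true simultaneously.

The formula is UNSAT (unsatisfiable).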